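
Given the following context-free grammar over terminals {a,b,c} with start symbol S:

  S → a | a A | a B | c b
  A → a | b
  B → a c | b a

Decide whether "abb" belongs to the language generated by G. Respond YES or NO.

CNF form of G:
  S -> T0 A | T0 B | T1 T2 | a
  A -> a | b
  B -> T0 T1 | T2 T0
  T0 -> a
  T1 -> c
  T2 -> b

Fill CYK table bottom-up:
  T[0,0] 'a' = {A,S,T0}  orig:{A,S}
  T[1,1] 'b' = {A,T2}  orig:{A}
  T[2,2] 'b' = {A,T2}  orig:{A}
  T[0,1] 'ab' = {S}
  T[1,2] 'bb' = ∅
  T[0,2] 'abb' = ∅

S ∉ T[0,2] ⇒ NO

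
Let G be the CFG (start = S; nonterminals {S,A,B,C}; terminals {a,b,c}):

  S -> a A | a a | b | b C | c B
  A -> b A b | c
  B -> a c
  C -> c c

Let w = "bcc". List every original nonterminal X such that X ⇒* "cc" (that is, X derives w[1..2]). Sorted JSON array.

CNF form of G:
  S -> T0 C | T1 A | T1 T1 | T2 B | b
  A -> T0 X3 | c
  B -> T1 T2
  C -> T2 T2
  T0 -> b
  T1 -> a
  T2 -> c
  X3 -> A T0

CYK table (by increasing span), restricted to cells inside w[1..2]:
  T[1,1] 'c' = {A,T2}  orig:{A}
  T[2,2] 'c' = {A,T2}  orig:{A}
  T[1,2] 'cc' = {C}

Original NTs in T[1,2] deriving "cc": ["C"]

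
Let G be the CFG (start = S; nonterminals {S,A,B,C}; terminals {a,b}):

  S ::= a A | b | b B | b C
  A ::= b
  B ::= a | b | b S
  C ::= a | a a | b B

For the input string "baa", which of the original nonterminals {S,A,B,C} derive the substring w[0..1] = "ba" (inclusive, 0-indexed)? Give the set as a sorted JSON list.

Convert to CNF:
  S -> T0 B | T0 C | T1 A | b
  A -> b
  B -> T0 S | a | b
  C -> T0 B | T1 T1 | a
  T0 -> b
  T1 -> a

Fill CYK table bottom-up, restricted to cells inside w[0..1]:
  T[0,0] 'b' = {A,B,S,T0}  orig:{A,B,S}
  T[1,1] 'a' = {B,C,T1}  orig:{B,C}
  T[0,1] 'ba' = {C,S}

Original NTs in T[0,1] deriving "ba": ["C", "S"]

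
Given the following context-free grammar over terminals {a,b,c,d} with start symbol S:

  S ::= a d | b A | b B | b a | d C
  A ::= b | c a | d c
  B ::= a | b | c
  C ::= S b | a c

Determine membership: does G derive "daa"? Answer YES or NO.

Convert to CNF:
  S -> T1 T2 | T2 C | T3 A | T3 B | T3 T1
  A -> T0 T1 | T2 T0 | b
  B -> a | b | c
  C -> S T3 | T1 T0
  T0 -> c
  T1 -> a
  T2 -> d
  T3 -> b

CYK fill:
  [0..0]={T2}  "d"  orig:{}
  [1..1]={B,T1}  "a"  orig:{B}
  [2..2]={B,T1}  "a"  orig:{B}
  [0..1]=∅  "da"
  [1..2]=∅  "aa"
  [0..2]=∅  "daa"

S ∉ T[0,2] ⇒ NO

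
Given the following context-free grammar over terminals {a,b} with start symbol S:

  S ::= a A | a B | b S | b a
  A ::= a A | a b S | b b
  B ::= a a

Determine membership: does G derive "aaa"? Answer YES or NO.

CNF form of G:
  S -> T0 A | T0 B | T1 S | T1 T0
  A -> T0 A | T0 X2 | T1 T1
  B -> T0 T0
  T0 -> a
  T1 -> b
  X2 -> T1 S

Fill CYK table bottom-up:
  T[0,0] 'a' = {T0}  orig:{}
  T[1,1] 'a' = {T0}  orig:{}
  T[2,2] 'a' = {T0}  orig:{}
  T[0,1] 'aa' = {B}
  T[1,2] 'aa' = {B}
  T[0,2] 'aaa' = {S}

S ∈ T[0,2] ⇒ YES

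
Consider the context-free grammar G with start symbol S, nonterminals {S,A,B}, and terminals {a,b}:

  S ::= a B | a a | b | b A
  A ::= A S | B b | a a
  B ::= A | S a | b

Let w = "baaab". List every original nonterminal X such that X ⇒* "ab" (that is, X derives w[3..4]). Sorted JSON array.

CNF form of G:
  S -> T0 A | T1 B | T1 T1 | b
  A -> A S | B T0 | T1 T1
  B -> A S | B T0 | S T1 | T1 T1 | b
  T0 -> b
  T1 -> a

CYK fill (cells [i..j] with 3 ≤ i ≤ j ≤ 4 only):
  cell(3,3) a: {T1}  orig:{}
  cell(4,4) b: {B,S,T0}  orig:{B,S}
  cell(3,4) ab: {S}

Original NTs in T[3,4] deriving "ab": ["S"]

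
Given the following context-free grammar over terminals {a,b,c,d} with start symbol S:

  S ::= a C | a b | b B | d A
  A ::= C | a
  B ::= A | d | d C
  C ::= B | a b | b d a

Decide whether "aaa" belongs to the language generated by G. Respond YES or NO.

Convert to CNF:
  S -> T0 C | T0 T1 | T1 B | T2 A
  A -> T0 T1 | T1 X3 | T2 C | a | d
  B -> T0 T1 | T1 X4 | T2 C | a | d
  C -> T0 T1 | T1 X5 | T2 C | a | d
  T0 -> a
  T1 -> b
  T2 -> d
  X3 -> T2 T0
  X4 -> T2 T0
  X5 -> T2 T0

CYK fill:
  [0..0]={A,B,C,T0}  "a"  orig:{A,B,C}
  [1..1]={A,B,C,T0}  "a"  orig:{A,B,C}
  [2..2]={A,B,C,T0}  "a"  orig:{A,B,C}
  [0..1]={S}  "aa"
  [1..2]={S}  "aa"
  [0..2]=∅  "aaa"

S ∉ T[0,2] ⇒ NO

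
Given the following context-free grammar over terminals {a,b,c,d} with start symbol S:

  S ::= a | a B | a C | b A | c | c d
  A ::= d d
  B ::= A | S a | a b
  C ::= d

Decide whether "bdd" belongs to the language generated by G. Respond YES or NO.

CNF form of G:
  S -> T1 B | T1 C | T2 A | T3 T0 | a | c
  A -> T0 T0
  B -> S T1 | T0 T0 | T1 T2
  C -> d
  T0 -> d
  T1 -> a
  T2 -> b
  T3 -> c

CYK table (by increasing span):
  T[0,0] 'b' = {T2}  orig:{}
  T[1,1] 'd' = {C,T0}  orig:{C}
  T[2,2] 'd' = {C,T0}  orig:{C}
  T[0,1] 'bd' = ∅
  T[1,2] 'dd' = {A,B}
  T[0,2] 'bdd' = {S}

S ∈ T[0,2] ⇒ YES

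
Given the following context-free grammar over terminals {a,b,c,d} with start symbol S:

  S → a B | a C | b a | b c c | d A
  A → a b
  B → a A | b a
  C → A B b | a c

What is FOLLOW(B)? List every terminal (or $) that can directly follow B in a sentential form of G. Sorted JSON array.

FIRST sets, iterate to fixpoint:
[1]
  A via A→a b: +{a}
  B via B→a A: +{a}
  B via B→b a: +{b}
  C via C→A B b: +{a}
  S via S→a B: +{a}
  S via S→b a: +{b}
  S via S→d A: +{d}
  FIRST(S)={a,b,d}  FIRST(A)={a}  FIRST(B)={a,b}  FIRST(C)={a}
[2] done
  FIRST(S)={a,b,d}  FIRST(A)={a}  FIRST(B)={a,b}  FIRST(C)={a}

FOLLOW iteration:
initialize: $ ∈ FOLLOW(S)
iter 1:
  C→A B b: FOLLOW(A) ⊇ FIRST(B) = {a,b}; new: +{a,b}
  C→A B b: FOLLOW(B) ⊇ FIRST(b) = {b}; new: +{b}
  S→a B: FOLLOW(B) ⊇ FOLLOW(S) ⊇ {$}; new: +{$}
  S→a C: FOLLOW(C) ⊇ FOLLOW(S) ⊇ {$}; new: +{$}
  S→d A: FOLLOW(A) ⊇ FOLLOW(S) ⊇ {$}; new: +{$}
  FOLLOW[S]={$}  FOLLOW[A]={$,a,b}  FOLLOW[B]={$,b}  FOLLOW[C]={$}
iter 2: (no change)
  FOLLOW[S]={$}  FOLLOW[A]={$,a,b}  FOLLOW[B]={$,b}  FOLLOW[C]={$}

FOLLOW(B) = ["$", "b"]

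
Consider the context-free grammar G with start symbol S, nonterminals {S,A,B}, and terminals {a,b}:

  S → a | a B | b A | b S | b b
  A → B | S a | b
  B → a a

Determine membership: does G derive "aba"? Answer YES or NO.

Convert to CNF:
  S -> T0 B | T1 A | T1 S | T1 T1 | a
  A -> S T0 | T0 T0 | b
  B -> T0 T0
  T0 -> a
  T1 -> b

CYK table (by increasing span):
  [0..0]={S,T0}  "a"  orig:{S}
  [1..1]={A,T1}  "b"  orig:{A}
  [2..2]={S,T0}  "a"  orig:{S}
  [0..1]=∅  "ab"
  [1..2]={S}  "ba"
  [0..2]=∅  "aba"

S ∉ T[0,2] ⇒ NO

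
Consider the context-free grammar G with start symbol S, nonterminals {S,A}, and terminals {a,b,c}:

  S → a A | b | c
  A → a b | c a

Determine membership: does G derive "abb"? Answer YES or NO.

Convert to CNF:
  S -> T0 A | b | c
  A -> T0 T1 | T2 T0
  T0 -> a
  T1 -> b
  T2 -> c

CYK table (by increasing span):
  cell(0,0) a: {T0}  orig:{}
  cell(1,1) b: {S,T1}  orig:{S}
  cell(2,2) b: {S,T1}  orig:{S}
  cell(0,1) ab: {A}
  cell(1,2) bb: ∅
  cell(0,2) abb: ∅

S ∉ T[0,2] ⇒ NO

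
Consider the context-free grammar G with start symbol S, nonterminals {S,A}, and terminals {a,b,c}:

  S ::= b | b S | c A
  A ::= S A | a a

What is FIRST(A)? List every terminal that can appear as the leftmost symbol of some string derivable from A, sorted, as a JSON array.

Compute FIRST by fixpoint:
round 1:
  A via A→a a: +{a}
  S via S→b: +{b}
  S via S→c A: +{c}
  S: {b,c}  A: {a}
round 2:
  A via A→S A: +{b,c}
  S: {b,c}  A: {a,b,c}
round 3: (no change)
  S: {b,c}  A: {a,b,c}

FIRST(A) = ["a", "b", "c"]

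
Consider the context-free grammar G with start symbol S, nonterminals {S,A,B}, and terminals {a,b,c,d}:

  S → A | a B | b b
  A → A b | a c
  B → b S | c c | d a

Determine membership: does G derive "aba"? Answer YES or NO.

Convert to CNF:
  S -> A T0 | T0 T0 | T1 B | T1 T2
  A -> A T0 | T1 T2
  B -> T0 S | T2 T2 | T3 T1
  T0 -> b
  T1 -> a
  T2 -> c
  T3 -> d

CYK fill:
  [0..0]={T1}  "a"  orig:{}
  [1..1]={T0}  "b"  orig:{}
  [2..2]={T1}  "a"  orig:{}
  [0..1]=∅  "ab"
  [1..2]=∅  "ba"
  [0..2]=∅  "aba"

S ∉ T[0,2] ⇒ NO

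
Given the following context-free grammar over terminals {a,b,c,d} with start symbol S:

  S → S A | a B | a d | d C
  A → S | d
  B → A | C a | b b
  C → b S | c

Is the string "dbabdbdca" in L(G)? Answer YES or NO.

Convert to CNF:
  S -> S A | T0 B | T0 T1 | T1 C
  A -> S A | T0 B | T0 T1 | T1 C | d
  B -> C T0 | S A | T0 B | T0 T1 | T1 C | T2 T2 | d
  C -> T2 S | c
  T0 -> a
  T1 -> d
  T2 -> b

Fill CYK table bottom-up:
  cell(0,0) d: {A,B,T1}  orig:{A,B}
  cell(1,1) b: {T2}  orig:{}
  cell(2,2) a: {T0}  orig:{}
  cell(3,3) b: {T2}  orig:{}
  cell(4,4) d: {A,B,T1}  orig:{A,B}
  cell(5,5) b: {T2}  orig:{}
  cell(6,6) d: {A,B,T1}  orig:{A,B}
  cell(7,7) c: {C}
  cell(8,8) a: {T0}  orig:{}
  cell(0,1) db: ∅
  cell(1,2) ba: ∅
  cell(2,3) ab: ∅
  cell(3,4) bd: ∅
  cell(4,5) db: ∅
  cell(5,6) bd: ∅
  cell(6,7) dc: {A,B,S}
  cell(7,8) ca: {B}
  cell(0,2) dba: ∅
  cell(1,3) bab: ∅
  cell(2,4) abd: ∅
  cell(3,5) bdb: ∅
  cell(4,6) dbd: ∅
  cell(5,7) bdc: {C}
  cell(6,8) dca: ∅
  cell(0,3) dbab: ∅
  cell(1,4) babd: ∅
  cell(2,5) abdb: ∅
  cell(3,6) bdbd: ∅
  cell(4,7) dbdc: {A,B,S}
  cell(5,8) bdca: {B}
  cell(0,4) dbabd: ∅
  cell(1,5) babdb: ∅
  cell(2,6) abdbd: ∅
  cell(3,7) bdbdc: {C}
  cell(4,8) dbdca: ∅
  cell(0,5) dbabdb: ∅
  cell(1,6) babdbd: ∅
  cell(2,7) abdbdc: ∅
  cell(3,8) bdbdca: {B}
  cell(0,6) dbabdbd: ∅
  cell(1,7) babdbdc: ∅
  cell(2,8) abdbdca: {A,B,S}
  cell(0,7) dbabdbdc: ∅
  cell(1,8) babdbdca: {C}
  cell(0,8) dbabdbdca: {A,B,S}

S ∈ T[0,8] ⇒ YES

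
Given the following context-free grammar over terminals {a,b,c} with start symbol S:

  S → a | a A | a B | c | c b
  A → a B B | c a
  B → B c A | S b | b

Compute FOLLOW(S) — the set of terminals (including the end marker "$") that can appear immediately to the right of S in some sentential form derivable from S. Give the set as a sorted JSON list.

Compute FIRST by fixpoint:
round 1:
  A via A→a B B: +{a}
  A via A→c a: +{c}
  B via B→b: +{b}
  S via S→a: +{a}
  S via S→c: +{c}
  FIRST[S]={a,c}  FIRST[A]={a,c}  FIRST[B]={b}
round 2:
  B via B→S b: +{a,c}
  FIRST[S]={a,c}  FIRST[A]={a,c}  FIRST[B]={a,b,c}
round 3: (no change)
  FIRST[S]={a,c}  FIRST[A]={a,c}  FIRST[B]={a,b,c}

FOLLOW iteration:
initialize: $ ∈ FOLLOW(S)
[1]
  A→a B B: FOLLOW(B) ⊇ FIRST(B) = {a,b,c}; new: +{a,b,c}
  B→B c A: FOLLOW(A) ⊇ FOLLOW(B) ⊇ {a,b,c}; new: +{a,b,c}
  B→S b: FOLLOW(S) ⊇ FIRST(b) = {b}; new: +{b}
  S→a A: FOLLOW(A) ⊇ FOLLOW(S) ⊇ {$,b}; new: +{$}
  S→a B: FOLLOW(B) ⊇ FOLLOW(S) ⊇ {$,b}; new: +{$}
  FOLLOW[S]={$,b}  FOLLOW[A]={$,a,b,c}  FOLLOW[B]={$,a,b,c}
[2] (no change)
  FOLLOW[S]={$,b}  FOLLOW[A]={$,a,b,c}  FOLLOW[B]={$,a,b,c}

FOLLOW(S) = ["$", "b"]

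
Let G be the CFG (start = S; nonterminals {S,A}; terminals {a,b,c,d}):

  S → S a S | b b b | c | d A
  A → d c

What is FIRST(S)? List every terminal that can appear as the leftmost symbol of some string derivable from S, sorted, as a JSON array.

FIRST iteration:
round 1:
  A via A→d c: +{d}
  S via S→b b b: +{b}
  S via S→c: +{c}
  S via S→d A: +{d}
  FIRST[S]={b,c,d}  FIRST[A]={d}
round 2: done
  FIRST[S]={b,c,d}  FIRST[A]={d}

FIRST(S) = ["b", "c", "d"]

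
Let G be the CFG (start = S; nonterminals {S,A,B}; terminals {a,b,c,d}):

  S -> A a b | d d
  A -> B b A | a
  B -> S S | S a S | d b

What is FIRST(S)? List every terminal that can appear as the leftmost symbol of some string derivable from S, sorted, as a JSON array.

FIRST sets, iterate to fixpoint:
iter 1:
  A via A→a: +{a}
  B via B→d b: +{d}
  S via S→A a b: +{a}
  S via S→d d: +{d}
  S: {a,d}  A: {a}  B: {d}
iter 2:
  A via A→B b A: +{d}
  B via B→S S: +{a}
  S: {a,d}  A: {a,d}  B: {a,d}
iter 3: (stable)
  S: {a,d}  A: {a,d}  B: {a,d}

FIRST(S) = ["a", "d"]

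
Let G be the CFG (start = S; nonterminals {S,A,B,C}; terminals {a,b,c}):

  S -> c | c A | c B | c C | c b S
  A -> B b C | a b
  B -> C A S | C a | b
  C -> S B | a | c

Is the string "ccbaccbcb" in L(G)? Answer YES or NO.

Convert to CNF:
  S -> T2 A | T2 B | T2 C | T2 X5 | c
  A -> B X3 | T1 T0
  B -> C T1 | C X4 | b
  C -> S B | a | c
  T0 -> b
  T1 -> a
  T2 -> c
  X3 -> T0 C
  X4 -> A S
  X5 -> T0 S

CYK fill:
  [0..0]={C,S,T2}  "c"  orig:{C,S}
  [1..1]={C,S,T2}  "c"  orig:{C,S}
  [2..2]={B,T0}  "b"  orig:{B}
  [3..3]={C,T1}  "a"  orig:{C}
  [4..4]={C,S,T2}  "c"  orig:{C,S}
  [5..5]={C,S,T2}  "c"  orig:{C,S}
  [6..6]={B,T0}  "b"  orig:{B}
  [7..7]={C,S,T2}  "c"  orig:{C,S}
  [8..8]={B,T0}  "b"  orig:{B}
  [0..1]={S}  "cc"
  [1..2]={C,S}  "cb"
  [2..3]={X3}  "ba"  orig:{}
  [3..4]=∅  "ac"
  [4..5]={S}  "cc"
  [5..6]={C,S}  "cb"
  [6..7]={X3,X5}  "bc"  orig:{}
  [7..8]={C,S}  "cb"
  [0..2]={C,S}  "ccb"
  [1..3]={B}  "cba"
  [2..4]=∅  "bac"
  [3..5]=∅  "acc"
  [4..6]={C,S}  "ccb"
  [5..7]={S}  "cbc"
  [6..8]={X3,X5}  "bcb"  orig:{}
  [0..3]={B,C,S}  "ccba"
  [1..4]=∅  "cbac"
  [2..5]=∅  "bacc"
  [3..6]=∅  "accb"
  [4..7]=∅  "ccbc"
  [5..8]={C,S}  "cbcb"
  [0..4]=∅  "ccbac"
  [1..5]=∅  "cbacc"
  [2..6]=∅  "baccb"
  [3..7]=∅  "accbc"
  [4..8]={S}  "ccbcb"
  [0..5]=∅  "ccbacc"
  [1..6]=∅  "cbaccb"
  [2..7]=∅  "baccbc"
  [3..8]=∅  "accbcb"
  [0..6]=∅  "ccbaccb"
  [1..7]=∅  "cbaccbc"
  [2..8]=∅  "baccbcb"
  [0..7]=∅  "ccbaccbc"
  [1..8]=∅  "cbaccbcb"
  [0..8]=∅  "ccbaccbcb"

S ∉ T[0,8] ⇒ NO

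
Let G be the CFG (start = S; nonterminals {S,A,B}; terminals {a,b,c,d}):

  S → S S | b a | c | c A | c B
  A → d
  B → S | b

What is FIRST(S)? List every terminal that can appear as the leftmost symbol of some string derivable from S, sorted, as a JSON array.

FIRST sets, iterate to fixpoint:
pass 1:
  A via A→d: +{d}
  B via B→b: +{b}
  S via S→b a: +{b}
  S via S→c: +{c}
  S: {b,c}  A: {d}  B: {b}
pass 2:
  B via B→S: +{c}
  S: {b,c}  A: {d}  B: {b,c}
pass 3: (no change)
  S: {b,c}  A: {d}  B: {b,c}

FIRST(S) = ["b", "c"]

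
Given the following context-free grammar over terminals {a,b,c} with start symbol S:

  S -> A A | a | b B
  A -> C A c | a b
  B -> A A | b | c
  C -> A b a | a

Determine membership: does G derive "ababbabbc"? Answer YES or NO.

Convert to CNF:
  S -> A A | T2 B | a
  A -> C X3 | T1 T2
  B -> A A | b | c
  C -> A X4 | a
  T0 -> c
  T1 -> a
  T2 -> b
  X3 -> A T0
  X4 -> T2 T1

CYK table (by increasing span):
  [0..0]={C,S,T1}  "a"  orig:{C,S}
  [1..1]={B,T2}  "b"  orig:{B}
  [2..2]={C,S,T1}  "a"  orig:{C,S}
  [3..3]={B,T2}  "b"  orig:{B}
  [4..4]={B,T2}  "b"  orig:{B}
  [5..5]={C,S,T1}  "a"  orig:{C,S}
  [6..6]={B,T2}  "b"  orig:{B}
  [7..7]={B,T2}  "b"  orig:{B}
  [8..8]={B,T0}  "c"  orig:{B}
  [0..1]={A}  "ab"
  [1..2]={X4}  "ba"  orig:{}
  [2..3]={A}  "ab"
  [3..4]={S}  "bb"
  [4..5]={X4}  "ba"  orig:{}
  [5..6]={A}  "ab"
  [6..7]={S}  "bb"
  [7..8]={S}  "bc"
  [0..2]=∅  "aba"
  [1..3]=∅  "bab"
  [2..4]=∅  "abb"
  [3..5]=∅  "bba"
  [4..6]=∅  "bab"
  [5..7]=∅  "abb"
  [6..8]=∅  "bbc"
  [0..3]={B,S}  "abab"
  [1..4]=∅  "babb"
  [2..5]={C}  "abba"
  [3..6]=∅  "bbab"
  [4..7]=∅  "babb"
  [5..8]=∅  "abbc"
  [0..4]=∅  "ababb"
  [1..5]=∅  "babba"
  [2..6]=∅  "abbab"
  [3..7]=∅  "bbabb"
  [4..8]=∅  "babbc"
  [0..5]=∅  "ababba"
  [1..6]=∅  "babbab"
  [2..7]=∅  "abbabb"
  [3..8]=∅  "bbabbc"
  [0..6]=∅  "ababbab"
  [1..7]=∅  "babbabb"
  [2..8]=∅  "abbabbc"
  [0..7]=∅  "ababbabb"
  [1..8]=∅  "babbabbc"
  [0..8]=∅  "ababbabbc"

S ∉ T[0,8] ⇒ NO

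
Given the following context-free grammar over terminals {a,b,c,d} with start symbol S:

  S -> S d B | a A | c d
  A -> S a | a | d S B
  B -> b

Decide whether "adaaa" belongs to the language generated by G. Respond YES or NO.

Convert to CNF:
  S -> S X4 | T0 A | T2 T1
  A -> S T0 | T1 X3 | a
  B -> b
  T0 -> a
  T1 -> d
  T2 -> c
  X3 -> S B
  X4 -> T1 B

Fill CYK table bottom-up:
  cell(0,0) a: {A,T0}  orig:{A}
  cell(1,1) d: {T1}  orig:{}
  cell(2,2) a: {A,T0}  orig:{A}
  cell(3,3) a: {A,T0}  orig:{A}
  cell(4,4) a: {A,T0}  orig:{A}
  cell(0,1) ad: ∅
  cell(1,2) da: ∅
  cell(2,3) aa: {S}
  cell(3,4) aa: {S}
  cell(0,2) ada: ∅
  cell(1,3) daa: ∅
  cell(2,4) aaa: {A}
  cell(0,3) adaa: ∅
  cell(1,4) daaa: ∅
  cell(0,4) adaaa: ∅

S ∉ T[0,4] ⇒ NO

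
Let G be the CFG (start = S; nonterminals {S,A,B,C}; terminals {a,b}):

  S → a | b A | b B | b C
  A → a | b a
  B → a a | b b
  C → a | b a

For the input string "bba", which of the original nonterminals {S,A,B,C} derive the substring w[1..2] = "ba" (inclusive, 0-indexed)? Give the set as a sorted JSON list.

CNF form of G:
  S -> T0 A | T0 B | T0 C | a
  A -> T0 T1 | a
  B -> T0 T0 | T1 T1
  C -> T0 T1 | a
  T0 -> b
  T1 -> a

CYK table (by increasing span) — only the sub-triangle for w[1..2]:
  T[1,1] 'b' = {T0}  orig:{}
  T[2,2] 'a' = {A,C,S,T1}  orig:{A,C,S}
  T[1,2] 'ba' = {A,C,S}

Original NTs in T[1,2] deriving "ba": ["A", "C", "S"]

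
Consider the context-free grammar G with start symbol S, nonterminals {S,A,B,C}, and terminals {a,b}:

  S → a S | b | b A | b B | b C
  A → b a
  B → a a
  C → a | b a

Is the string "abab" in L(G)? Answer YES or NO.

Convert to CNF:
  S -> T0 A | T0 B | T0 C | T1 S | b
  A -> T0 T1
  B -> T1 T1
  C -> T0 T1 | a
  T0 -> b
  T1 -> a

CYK table (by increasing span):
  cell(0,0) a: {C,T1}  orig:{C}
  cell(1,1) b: {S,T0}  orig:{S}
  cell(2,2) a: {C,T1}  orig:{C}
  cell(3,3) b: {S,T0}  orig:{S}
  cell(0,1) ab: {S}
  cell(1,2) ba: {A,C,S}
  cell(2,3) ab: {S}
  cell(0,2) aba: {S}
  cell(1,3) bab: ∅
  cell(0,3) abab: ∅

S ∉ T[0,3] ⇒ NO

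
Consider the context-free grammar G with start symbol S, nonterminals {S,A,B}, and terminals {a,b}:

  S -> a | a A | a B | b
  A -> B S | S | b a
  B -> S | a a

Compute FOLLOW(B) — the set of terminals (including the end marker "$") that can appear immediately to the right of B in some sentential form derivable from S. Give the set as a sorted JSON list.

FIRST iteration:
[1]
  A via A→b a: +{b}
  B via B→a a: +{a}
  S via S→a: +{a}
  S via S→b: +{b}
  S: {a,b}  A: {b}  B: {a}
[2]
  A via A→B S: +{a}
  B via B→S: +{b}
  S: {a,b}  A: {a,b}  B: {a,b}
[3] — fixpoint
  S: {a,b}  A: {a,b}  B: {a,b}

FOLLOW sets:
FOLLOW(S) := {$}
round 1:
  A→B S: FOLLOW(B) ⊇ FIRST(S) = {a,b}; new: +{a,b}
  B→S: FOLLOW(S) ⊇ FOLLOW(B) ⊇ {a,b}; new: +{a,b}
  S→a A: FOLLOW(A) ⊇ FOLLOW(S) ⊇ {$,a,b}; new: +{$,a,b}
  S→a B: FOLLOW(B) ⊇ FOLLOW(S) ⊇ {$,a,b}; new: +{$}
  FOLLOW(S)={$,a,b}  FOLLOW(A)={$,a,b}  FOLLOW(B)={$,a,b}
round 2: (no change)
  FOLLOW(S)={$,a,b}  FOLLOW(A)={$,a,b}  FOLLOW(B)={$,a,b}

FOLLOW(B) = ["$", "a", "b"]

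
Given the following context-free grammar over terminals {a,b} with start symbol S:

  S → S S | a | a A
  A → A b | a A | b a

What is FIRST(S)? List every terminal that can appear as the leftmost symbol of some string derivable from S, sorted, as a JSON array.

Compute FIRST by fixpoint:
round 1:
  A via A→a A: +{a}
  A via A→b a: +{b}
  S via S→a: +{a}
  S: {a}  A: {a,b}
round 2: — fixpoint
  S: {a}  A: {a,b}

FIRST(S) = ["a"]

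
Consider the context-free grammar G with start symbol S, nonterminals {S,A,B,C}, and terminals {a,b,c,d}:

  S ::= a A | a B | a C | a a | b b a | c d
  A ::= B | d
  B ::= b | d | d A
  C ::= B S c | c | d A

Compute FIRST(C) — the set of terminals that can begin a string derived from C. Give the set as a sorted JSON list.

Compute FIRST by fixpoint:
iter 1:
  A via A→d: +{d}
  B via B→b: +{b}
  B via B→d: +{d}
  C via C→B S c: +{b,d}
  C via C→c: +{c}
  S via S→a A: +{a}
  S via S→b b a: +{b}
  S via S→c d: +{c}
  S: {a,b,c}  A: {d}  B: {b,d}  C: {b,c,d}
iter 2:
  A via A→B: +{b}
  S: {a,b,c}  A: {b,d}  B: {b,d}  C: {b,c,d}
iter 3: done
  S: {a,b,c}  A: {b,d}  B: {b,d}  C: {b,c,d}

FIRST(C) = ["b", "c", "d"]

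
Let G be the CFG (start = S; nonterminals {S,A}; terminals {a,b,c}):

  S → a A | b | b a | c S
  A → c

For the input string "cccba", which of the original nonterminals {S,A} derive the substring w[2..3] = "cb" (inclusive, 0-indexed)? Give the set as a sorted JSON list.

Convert to CNF:
  S -> T0 A | T1 T0 | T2 S | b
  A -> c
  T0 -> a
  T1 -> b
  T2 -> c

Fill CYK table bottom-up — only the sub-triangle for w[2..3]:
  [2..2]={A,T2}  "c"  orig:{A}
  [3..3]={S,T1}  "b"  orig:{S}
  [2..3]={S}  "cb"

Original NTs in T[2,3] deriving "cb": ["S"]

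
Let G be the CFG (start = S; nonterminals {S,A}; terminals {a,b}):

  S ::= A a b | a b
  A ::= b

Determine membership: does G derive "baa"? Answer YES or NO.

CNF form of G:
  S -> A X2 | T0 T1
  A -> b
  T0 -> a
  T1 -> b
  X2 -> T0 T1

Fill CYK table bottom-up:
  [0..0]={A,T1}  "b"  orig:{A}
  [1..1]={T0}  "a"  orig:{}
  [2..2]={T0}  "a"  orig:{}
  [0..1]=∅  "ba"
  [1..2]=∅  "aa"
  [0..2]=∅  "baa"

S ∉ T[0,2] ⇒ NO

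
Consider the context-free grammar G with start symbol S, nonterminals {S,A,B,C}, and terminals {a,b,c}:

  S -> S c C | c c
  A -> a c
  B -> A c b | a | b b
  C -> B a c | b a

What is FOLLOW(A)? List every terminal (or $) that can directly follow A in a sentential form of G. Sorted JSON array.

Compute FIRST by fixpoint:
round 1:
  A via A→a c: +{a}
  B via B→A c b: +{a}
  B via B→b b: +{b}
  C via C→B a c: +{a,b}
  S via S→c c: +{c}
  S: {c}  A: {a}  B: {a,b}  C: {a,b}
round 2: — fixpoint
  S: {c}  A: {a}  B: {a,b}  C: {a,b}

Compute FOLLOW by fixpoint:
initialize: $ ∈ FOLLOW(S)
round 1:
  B→A c b: FOLLOW(A) ⊇ FIRST(c) = {c}; new: +{c}
  C→B a c: FOLLOW(B) ⊇ FIRST(a) = {a}; new: +{a}
  S→S c C: FOLLOW(S) ⊇ FIRST(c) = {c}; new: +{c}
  S→S c C: FOLLOW(C) ⊇ FOLLOW(S) ⊇ {$,c}; new: +{$,c}
  FOLLOW[S]={$,c}  FOLLOW[A]={c}  FOLLOW[B]={a}  FOLLOW[C]={$,c}
round 2: (no change)
  FOLLOW[S]={$,c}  FOLLOW[A]={c}  FOLLOW[B]={a}  FOLLOW[C]={$,c}

FOLLOW(A) = ["c"]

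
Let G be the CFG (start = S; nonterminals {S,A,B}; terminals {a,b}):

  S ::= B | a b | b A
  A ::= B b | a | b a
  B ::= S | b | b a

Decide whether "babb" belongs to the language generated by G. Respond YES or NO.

CNF form of G:
  S -> T0 A | T0 T1 | T1 T0 | b
  A -> B T0 | T0 T1 | a
  B -> T0 A | T0 T1 | T1 T0 | b
  T0 -> b
  T1 -> a

CYK table (by increasing span):
  [0..0]={B,S,T0}  "b"  orig:{B,S}
  [1..1]={A,T1}  "a"  orig:{A}
  [2..2]={B,S,T0}  "b"  orig:{B,S}
  [3..3]={B,S,T0}  "b"  orig:{B,S}
  [0..1]={A,B,S}  "ba"
  [1..2]={B,S}  "ab"
  [2..3]={A}  "bb"
  [0..2]={A}  "bab"
  [1..3]={A}  "abb"
  [0..3]={B,S}  "babb"

S ∈ T[0,3] ⇒ YES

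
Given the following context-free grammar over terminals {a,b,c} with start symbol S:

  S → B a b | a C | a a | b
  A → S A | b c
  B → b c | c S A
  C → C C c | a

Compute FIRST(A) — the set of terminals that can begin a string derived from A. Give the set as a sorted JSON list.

FIRST sets, iterate to fixpoint:
pass 1:
  A via A→b c: +{b}
  B via B→b c: +{b}
  B via B→c S A: +{c}
  C via C→a: +{a}
  S via S→B a b: +{b,c}
  S via S→a C: +{a}
  FIRST[S]={a,b,c}  FIRST[A]={b}  FIRST[B]={b,c}  FIRST[C]={a}
pass 2:
  A via A→S A: +{a,c}
  FIRST[S]={a,b,c}  FIRST[A]={a,b,c}  FIRST[B]={b,c}  FIRST[C]={a}
pass 3: done
  FIRST[S]={a,b,c}  FIRST[A]={a,b,c}  FIRST[B]={b,c}  FIRST[C]={a}

FIRST(A) = ["a", "b", "c"]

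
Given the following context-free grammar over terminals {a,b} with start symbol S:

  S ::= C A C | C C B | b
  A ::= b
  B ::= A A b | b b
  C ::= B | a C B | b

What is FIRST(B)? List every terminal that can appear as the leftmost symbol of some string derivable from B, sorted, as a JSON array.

FIRST iteration:
[1]
  A via A→b: +{b}
  B via B→A A b: +{b}
  C via C→B: +{b}
  C via C→a C B: +{a}
  S via S→C A C: +{a,b}
  FIRST(S)={a,b}  FIRST(A)={b}  FIRST(B)={b}  FIRST(C)={a,b}
[2] (no change)
  FIRST(S)={a,b}  FIRST(A)={b}  FIRST(B)={b}  FIRST(C)={a,b}

FIRST(B) = ["b"]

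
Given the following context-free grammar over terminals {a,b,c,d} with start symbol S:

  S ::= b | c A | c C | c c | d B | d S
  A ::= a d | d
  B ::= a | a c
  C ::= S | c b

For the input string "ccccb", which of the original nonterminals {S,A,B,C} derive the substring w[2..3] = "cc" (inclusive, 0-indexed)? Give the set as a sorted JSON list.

Convert to CNF:
  S -> T1 B | T1 S | T2 A | T2 C | T2 T2 | b
  A -> T0 T1 | d
  B -> T0 T2 | a
  C -> T1 B | T1 S | T2 A | T2 C | T2 T2 | T2 T3 | b
  T0 -> a
  T1 -> d
  T2 -> c
  T3 -> b

Fill CYK table bottom-up, restricted to cells inside w[2..3]:
  [2..2]={T2}  "c"  orig:{}
  [3..3]={T2}  "c"  orig:{}
  [2..3]={C,S}  "cc"

Original NTs in T[2,3] deriving "cc": ["C", "S"]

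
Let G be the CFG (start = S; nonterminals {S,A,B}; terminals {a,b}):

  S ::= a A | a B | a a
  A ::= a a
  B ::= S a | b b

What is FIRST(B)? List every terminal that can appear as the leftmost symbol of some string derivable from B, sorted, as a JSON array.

FIRST sets, iterate to fixpoint:
pass 1:
  A via A→a a: +{a}
  B via B→b b: +{b}
  S via S→a A: +{a}
  FIRST[S]={a}  FIRST[A]={a}  FIRST[B]={b}
pass 2:
  B via B→S a: +{a}
  FIRST[S]={a}  FIRST[A]={a}  FIRST[B]={a,b}
pass 3: (no change)
  FIRST[S]={a}  FIRST[A]={a}  FIRST[B]={a,b}

FIRST(B) = ["a", "b"]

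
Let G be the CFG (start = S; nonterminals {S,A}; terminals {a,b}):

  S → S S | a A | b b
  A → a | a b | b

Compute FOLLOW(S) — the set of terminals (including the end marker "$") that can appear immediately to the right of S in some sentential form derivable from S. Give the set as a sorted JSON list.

FIRST sets, iterate to fixpoint:
iter 1:
  A via A→a: +{a}
  A via A→b: +{b}
  S via S→a A: +{a}
  S via S→b b: +{b}
  S: {a,b}  A: {a,b}
iter 2: (stable)
  S: {a,b}  A: {a,b}

Compute FOLLOW by fixpoint:
seed FOLLOW(S) with $
pass 1:
  S→S S: FOLLOW(S) ⊇ FIRST(S) = {a,b}; new: +{a,b}
  S→a A: FOLLOW(A) ⊇ FOLLOW(S) ⊇ {$,a,b}; new: +{$,a,b}
  FOLLOW[S]={$,a,b}  FOLLOW[A]={$,a,b}
pass 2: (no change)
  FOLLOW[S]={$,a,b}  FOLLOW[A]={$,a,b}

FOLLOW(S) = ["$", "a", "b"]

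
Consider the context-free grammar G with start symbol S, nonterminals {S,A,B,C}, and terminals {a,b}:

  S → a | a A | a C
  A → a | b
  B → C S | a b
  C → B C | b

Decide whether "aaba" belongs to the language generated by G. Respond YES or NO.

Convert to CNF:
  S -> T0 A | T0 C | a
  A -> a | b
  B -> C S | T0 T1
  C -> B C | b
  T0 -> a
  T1 -> b

CYK fill:
  cell(0,0) a: {A,S,T0}  orig:{A,S}
  cell(1,1) a: {A,S,T0}  orig:{A,S}
  cell(2,2) b: {A,C,T1}  orig:{A,C}
  cell(3,3) a: {A,S,T0}  orig:{A,S}
  cell(0,1) aa: {S}
  cell(1,2) ab: {B,S}
  cell(2,3) ba: {B}
  cell(0,2) aab: ∅
  cell(1,3) aba: ∅
  cell(0,3) aaba: ∅

S ∉ T[0,3] ⇒ NO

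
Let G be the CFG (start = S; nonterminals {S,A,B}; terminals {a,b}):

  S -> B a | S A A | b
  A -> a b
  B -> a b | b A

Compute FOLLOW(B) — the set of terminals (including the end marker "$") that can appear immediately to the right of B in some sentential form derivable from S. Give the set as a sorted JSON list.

FIRST iteration:
[1]
  A via A→a b: +{a}
  B via B→a b: +{a}
  B via B→b A: +{b}
  S via S→B a: +{a,b}
  FIRST[S]={a,b}  FIRST[A]={a}  FIRST[B]={a,b}
[2] — fixpoint
  FIRST[S]={a,b}  FIRST[A]={a}  FIRST[B]={a,b}

Compute FOLLOW by fixpoint:
seed FOLLOW(S) with $
iter 1:
  S→B a: FOLLOW(B) ⊇ FIRST(a) = {a}; new: +{a}
  S→S A A: FOLLOW(S) ⊇ FIRST(A) = {a}; new: +{a}
  S→S A A: FOLLOW(A) ⊇ FIRST(A) = {a}; new: +{a}
  S→S A A: FOLLOW(A) ⊇ FOLLOW(S) ⊇ {$,a}; new: +{$}
  FOLLOW(S)={$,a}  FOLLOW(A)={$,a}  FOLLOW(B)={a}
iter 2: — fixpoint
  FOLLOW(S)={$,a}  FOLLOW(A)={$,a}  FOLLOW(B)={a}

FOLLOW(B) = ["a"]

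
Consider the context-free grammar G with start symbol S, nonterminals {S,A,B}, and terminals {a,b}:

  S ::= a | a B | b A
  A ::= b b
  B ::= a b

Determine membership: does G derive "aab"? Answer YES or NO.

CNF form of G:
  S -> T0 A | T1 B | a
  A -> T0 T0
  B -> T1 T0
  T0 -> b
  T1 -> a

CYK table (by increasing span):
  cell(0,0) a: {S,T1}  orig:{S}
  cell(1,1) a: {S,T1}  orig:{S}
  cell(2,2) b: {T0}  orig:{}
  cell(0,1) aa: ∅
  cell(1,2) ab: {B}
  cell(0,2) aab: {S}

S ∈ T[0,2] ⇒ YES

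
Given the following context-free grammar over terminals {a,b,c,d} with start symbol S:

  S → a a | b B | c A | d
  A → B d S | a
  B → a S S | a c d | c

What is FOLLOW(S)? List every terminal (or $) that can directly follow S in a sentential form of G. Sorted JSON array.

Compute FIRST by fixpoint:
round 1:
  A via A→a: +{a}
  B via B→a S S: +{a}
  B via B→c: +{c}
  S via S→a a: +{a}
  S via S→b B: +{b}
  S via S→c A: +{c}
  S via S→d: +{d}
  FIRST(S)={a,b,c,d}  FIRST(A)={a}  FIRST(B)={a,c}
round 2:
  A via A→B d S: +{c}
  FIRST(S)={a,b,c,d}  FIRST(A)={a,c}  FIRST(B)={a,c}
round 3: (no change)
  FIRST(S)={a,b,c,d}  FIRST(A)={a,c}  FIRST(B)={a,c}

FOLLOW sets:
seed FOLLOW(S) with $
iter 1:
  A→B d S: FOLLOW(B) ⊇ FIRST(d) = {d}; new: +{d}
  B→a S S: FOLLOW(S) ⊇ FIRST(S) = {a,b,c,d}; new: +{a,b,c,d}
  S→b B: FOLLOW(B) ⊇ FOLLOW(S) ⊇ {$,a,b,c,d}; new: +{$,a,b,c}
  S→c A: FOLLOW(A) ⊇ FOLLOW(S) ⊇ {$,a,b,c,d}; new: +{$,a,b,c,d}
  FOLLOW(S)={$,a,b,c,d}  FOLLOW(A)={$,a,b,c,d}  FOLLOW(B)={$,a,b,c,d}
iter 2: — fixpoint
  FOLLOW(S)={$,a,b,c,d}  FOLLOW(A)={$,a,b,c,d}  FOLLOW(B)={$,a,b,c,d}

FOLLOW(S) = ["$", "a", "b", "c", "d"]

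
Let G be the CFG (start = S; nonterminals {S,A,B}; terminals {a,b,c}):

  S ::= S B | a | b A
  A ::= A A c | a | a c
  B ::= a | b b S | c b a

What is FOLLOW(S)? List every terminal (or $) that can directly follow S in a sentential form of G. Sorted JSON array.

FIRST sets, iterate to fixpoint:
iter 1:
  A via A→a: +{a}
  B via B→a: +{a}
  B via B→b b S: +{b}
  B via B→c b a: +{c}
  S via S→a: +{a}
  S via S→b A: +{b}
  FIRST(S)={a,b}  FIRST(A)={a}  FIRST(B)={a,b,c}
iter 2: (no change)
  FIRST(S)={a,b}  FIRST(A)={a}  FIRST(B)={a,b,c}

Compute FOLLOW by fixpoint:
initialize: $ ∈ FOLLOW(S)
[1]
  A→A A c: FOLLOW(A) ⊇ FIRST(A) = {a}; new: +{a}
  A→A A c: FOLLOW(A) ⊇ FIRST(c) = {c}; new: +{c}
  S→S B: FOLLOW(S) ⊇ FIRST(B) = {a,b,c}; new: +{a,b,c}
  S→S B: FOLLOW(B) ⊇ FOLLOW(S) ⊇ {$,a,b,c}; new: +{$,a,b,c}
  S→b A: FOLLOW(A) ⊇ FOLLOW(S) ⊇ {$,a,b,c}; new: +{$,b}
  FOLLOW[S]={$,a,b,c}  FOLLOW[A]={$,a,b,c}  FOLLOW[B]={$,a,b,c}
[2] (stable)
  FOLLOW[S]={$,a,b,c}  FOLLOW[A]={$,a,b,c}  FOLLOW[B]={$,a,b,c}

FOLLOW(S) = ["$", "a", "b", "c"]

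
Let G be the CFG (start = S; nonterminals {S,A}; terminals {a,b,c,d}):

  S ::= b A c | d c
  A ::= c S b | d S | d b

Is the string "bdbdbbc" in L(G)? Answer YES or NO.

CNF form of G:
  S -> T1 X4 | T2 T0
  A -> T0 X3 | T2 S | T2 T1
  T0 -> c
  T1 -> b
  T2 -> d
  X3 -> S T1
  X4 -> A T0

CYK table (by increasing span):
  cell(0,0) b: {T1}  orig:{}
  cell(1,1) d: {T2}  orig:{}
  cell(2,2) b: {T1}  orig:{}
  cell(3,3) d: {T2}  orig:{}
  cell(4,4) b: {T1}  orig:{}
  cell(5,5) b: {T1}  orig:{}
  cell(6,6) c: {T0}  orig:{}
  cell(0,1) bd: ∅
  cell(1,2) db: {A}
  cell(2,3) bd: ∅
  cell(3,4) db: {A}
  cell(4,5) bb: ∅
  cell(5,6) bc: ∅
  cell(0,2) bdb: ∅
  cell(1,3) dbd: ∅
  cell(2,4) bdb: ∅
  cell(3,5) dbb: ∅
  cell(4,6) bbc: ∅
  cell(0,3) bdbd: ∅
  cell(1,4) dbdb: ∅
  cell(2,5) bdbb: ∅
  cell(3,6) dbbc: ∅
  cell(0,4) bdbdb: ∅
  cell(1,5) dbdbb: ∅
  cell(2,6) bdbbc: ∅
  cell(0,5) bdbdbb: ∅
  cell(1,6) dbdbbc: ∅
  cell(0,6) bdbdbbc: ∅

S ∉ T[0,6] ⇒ NO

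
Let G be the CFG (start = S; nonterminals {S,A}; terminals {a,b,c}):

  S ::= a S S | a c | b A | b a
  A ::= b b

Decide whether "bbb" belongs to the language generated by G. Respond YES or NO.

Convert to CNF:
  S -> T0 A | T0 T1 | T1 T2 | T1 X3
  A -> T0 T0
  T0 -> b
  T1 -> a
  T2 -> c
  X3 -> S S

Fill CYK table bottom-up:
  [0..0]={T0}  "b"  orig:{}
  [1..1]={T0}  "b"  orig:{}
  [2..2]={T0}  "b"  orig:{}
  [0..1]={A}  "bb"
  [1..2]={A}  "bb"
  [0..2]={S}  "bbb"

S ∈ T[0,2] ⇒ YES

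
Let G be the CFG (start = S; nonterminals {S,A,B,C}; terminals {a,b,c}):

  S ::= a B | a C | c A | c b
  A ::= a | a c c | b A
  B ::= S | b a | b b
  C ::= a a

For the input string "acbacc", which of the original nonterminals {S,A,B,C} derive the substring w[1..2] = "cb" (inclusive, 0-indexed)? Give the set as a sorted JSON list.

CNF form of G:
  S -> T0 B | T0 C | T1 A | T1 T2
  A -> T0 X3 | T2 A | a
  B -> T0 B | T0 C | T1 A | T1 T2 | T2 T0 | T2 T2
  C -> T0 T0
  T0 -> a
  T1 -> c
  T2 -> b
  X3 -> T1 T1

CYK table (by increasing span) — only the sub-triangle for w[1..2]:
  cell(1,1) c: {T1}  orig:{}
  cell(2,2) b: {T2}  orig:{}
  cell(1,2) cb: {B,S}

Original NTs in T[1,2] deriving "cb": ["B", "S"]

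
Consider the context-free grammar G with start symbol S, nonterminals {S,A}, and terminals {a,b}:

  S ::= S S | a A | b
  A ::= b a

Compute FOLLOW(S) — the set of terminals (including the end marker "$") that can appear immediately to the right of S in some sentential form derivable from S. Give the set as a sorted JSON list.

Compute FIRST by fixpoint:
round 1:
  A via A→b a: +{b}
  S via S→a A: +{a}
  S via S→b: +{b}
  FIRST[S]={a,b}  FIRST[A]={b}
round 2: — fixpoint
  FIRST[S]={a,b}  FIRST[A]={b}

Compute FOLLOW by fixpoint:
seed FOLLOW(S) with $
[1]
  S→S S: FOLLOW(S) ⊇ FIRST(S) = {a,b}; new: +{a,b}
  S→a A: FOLLOW(A) ⊇ FOLLOW(S) ⊇ {$,a,b}; new: +{$,a,b}
  S: {$,a,b}  A: {$,a,b}
[2] (stable)
  S: {$,a,b}  A: {$,a,b}

FOLLOW(S) = ["$", "a", "b"]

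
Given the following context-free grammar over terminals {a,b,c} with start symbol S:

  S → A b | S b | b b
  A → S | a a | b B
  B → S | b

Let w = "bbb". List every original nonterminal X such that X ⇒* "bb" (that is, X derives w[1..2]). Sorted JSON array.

Convert to CNF:
  S -> A T0 | S T0 | T0 T0
  A -> A T0 | S T0 | T0 B | T0 T0 | T1 T1
  B -> A T0 | S T0 | T0 T0 | b
  T0 -> b
  T1 -> a

CYK table (by increasing span) (cells [i..j] with 1 ≤ i ≤ j ≤ 2 only):
  cell(1,1) b: {B,T0}  orig:{B}
  cell(2,2) b: {B,T0}  orig:{B}
  cell(1,2) bb: {A,B,S}

Original NTs in T[1,2] deriving "bb": ["A", "B", "S"]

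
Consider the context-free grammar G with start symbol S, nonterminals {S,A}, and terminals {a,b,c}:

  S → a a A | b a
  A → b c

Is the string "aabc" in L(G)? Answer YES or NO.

CNF form of G:
  S -> T0 T2 | T2 X3
  A -> T0 T1
  T0 -> b
  T1 -> c
  T2 -> a
  X3 -> T2 A

CYK fill:
  T[0,0] 'a' = {T2}  orig:{}
  T[1,1] 'a' = {T2}  orig:{}
  T[2,2] 'b' = {T0}  orig:{}
  T[3,3] 'c' = {T1}  orig:{}
  T[0,1] 'aa' = ∅
  T[1,2] 'ab' = ∅
  T[2,3] 'bc' = {A}
  T[0,2] 'aab' = ∅
  T[1,3] 'abc' = {X3}  orig:{}
  T[0,3] 'aabc' = {S}

S ∈ T[0,3] ⇒ YES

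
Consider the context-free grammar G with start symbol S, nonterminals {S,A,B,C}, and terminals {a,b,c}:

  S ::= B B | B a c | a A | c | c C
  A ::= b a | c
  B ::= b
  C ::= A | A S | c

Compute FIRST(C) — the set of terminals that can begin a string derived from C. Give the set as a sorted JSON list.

FIRST sets, iterate to fixpoint:
pass 1:
  A via A→b a: +{b}
  A via A→c: +{c}
  B via B→b: +{b}
  C via C→A: +{b,c}
  S via S→B B: +{b}
  S via S→a A: +{a}
  S via S→c: +{c}
  FIRST(S)={a,b,c}  FIRST(A)={b,c}  FIRST(B)={b}  FIRST(C)={b,c}
pass 2: (stable)
  FIRST(S)={a,b,c}  FIRST(A)={b,c}  FIRST(B)={b}  FIRST(C)={b,c}

FIRST(C) = ["b", "c"]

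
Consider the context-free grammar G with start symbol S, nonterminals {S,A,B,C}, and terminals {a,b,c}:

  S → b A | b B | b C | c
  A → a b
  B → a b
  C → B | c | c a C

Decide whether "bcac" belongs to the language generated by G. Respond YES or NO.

Convert to CNF:
  S -> T1 A | T1 B | T1 C | c
  A -> T0 T1
  B -> T0 T1
  C -> T0 T1 | T2 X3 | c
  T0 -> a
  T1 -> b
  T2 -> c
  X3 -> T0 C

Fill CYK table bottom-up:
  [0..0]={T1}  "b"  orig:{}
  [1..1]={C,S,T2}  "c"  orig:{C,S}
  [2..2]={T0}  "a"  orig:{}
  [3..3]={C,S,T2}  "c"  orig:{C,S}
  [0..1]={S}  "bc"
  [1..2]=∅  "ca"
  [2..3]={X3}  "ac"  orig:{}
  [0..2]=∅  "bca"
  [1..3]={C}  "cac"
  [0..3]={S}  "bcac"

S ∈ T[0,3] ⇒ YES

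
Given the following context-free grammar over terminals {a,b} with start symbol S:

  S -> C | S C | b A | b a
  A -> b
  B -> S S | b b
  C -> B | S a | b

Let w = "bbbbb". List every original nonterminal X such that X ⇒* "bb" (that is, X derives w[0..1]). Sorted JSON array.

Convert to CNF:
  S -> S C | S S | S T1 | T0 A | T0 T0 | T0 T1 | b
  A -> b
  B -> S S | T0 T0
  C -> S S | S T1 | T0 T0 | b
  T0 -> b
  T1 -> a

CYK table (by increasing span) — only the sub-triangle for w[0..1]:
  T[0,0] 'b' = {A,C,S,T0}  orig:{A,C,S}
  T[1,1] 'b' = {A,C,S,T0}  orig:{A,C,S}
  T[0,1] 'bb' = {B,C,S}

Original NTs in T[0,1] deriving "bb": ["B", "C", "S"]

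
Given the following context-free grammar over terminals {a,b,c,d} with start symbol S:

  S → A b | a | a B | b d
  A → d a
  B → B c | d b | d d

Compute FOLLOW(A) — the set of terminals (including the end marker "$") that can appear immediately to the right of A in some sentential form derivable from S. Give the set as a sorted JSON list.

FIRST iteration:
[1]
  A via A→d a: +{d}
  B via B→d b: +{d}
  S via S→A b: +{d}
  S via S→a: +{a}
  S via S→b d: +{b}
  FIRST(S)={a,b,d}  FIRST(A)={d}  FIRST(B)={d}
[2] (no change)
  FIRST(S)={a,b,d}  FIRST(A)={d}  FIRST(B)={d}

Compute FOLLOW by fixpoint:
seed FOLLOW(S) with $
pass 1:
  B→B c: FOLLOW(B) ⊇ FIRST(c) = {c}; new: +{c}
  S→A b: FOLLOW(A) ⊇ FIRST(b) = {b}; new: +{b}
  S→a B: FOLLOW(B) ⊇ FOLLOW(S) ⊇ {$}; new: +{$}
  FOLLOW[S]={$}  FOLLOW[A]={b}  FOLLOW[B]={$,c}
pass 2: done
  FOLLOW[S]={$}  FOLLOW[A]={b}  FOLLOW[B]={$,c}

FOLLOW(A) = ["b"]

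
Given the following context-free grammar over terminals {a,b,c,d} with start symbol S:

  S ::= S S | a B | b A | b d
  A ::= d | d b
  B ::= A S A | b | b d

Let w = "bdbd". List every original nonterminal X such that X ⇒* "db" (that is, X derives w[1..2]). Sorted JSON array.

Convert to CNF:
  S -> S S | T1 A | T1 T0 | T2 B
  A -> T0 T1 | d
  B -> A X3 | T1 T0 | b
  T0 -> d
  T1 -> b
  T2 -> a
  X3 -> S A

Fill CYK table bottom-up — only the sub-triangle for w[1..2]:
  [1..1]={A,T0}  "d"  orig:{A}
  [2..2]={B,T1}  "b"  orig:{B}
  [1..2]={A}  "db"

Original NTs in T[1,2] deriving "db": ["A"]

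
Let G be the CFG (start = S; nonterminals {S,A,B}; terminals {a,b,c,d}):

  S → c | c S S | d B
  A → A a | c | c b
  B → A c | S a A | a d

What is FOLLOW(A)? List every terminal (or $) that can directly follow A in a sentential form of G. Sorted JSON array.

Compute FIRST by fixpoint:
round 1:
  A via A→c: +{c}
  B via B→A c: +{c}
  B via B→a d: +{a}
  S via S→c: +{c}
  S via S→d B: +{d}
  FIRST[S]={c,d}  FIRST[A]={c}  FIRST[B]={a,c}
round 2:
  B via B→S a A: +{d}
  FIRST[S]={c,d}  FIRST[A]={c}  FIRST[B]={a,c,d}
round 3: — fixpoint
  FIRST[S]={c,d}  FIRST[A]={c}  FIRST[B]={a,c,d}

FOLLOW iteration:
FOLLOW(S) := {$}
[1]
  A→A a: FOLLOW(A) ⊇ FIRST(a) = {a}; new: +{a}
  B→A c: FOLLOW(A) ⊇ FIRST(c) = {c}; new: +{c}
  B→S a A: FOLLOW(S) ⊇ FIRST(a) = {a}; new: +{a}
  S→c S S: FOLLOW(S) ⊇ FIRST(S) = {c,d}; new: +{c,d}
  S→d B: FOLLOW(B) ⊇ FOLLOW(S) ⊇ {$,a,c,d}; new: +{$,a,c,d}
  S: {$,a,c,d}  A: {a,c}  B: {$,a,c,d}
[2]
  B→S a A: FOLLOW(A) ⊇ FOLLOW(B) ⊇ {$,a,c,d}; new: +{$,d}
  S: {$,a,c,d}  A: {$,a,c,d}  B: {$,a,c,d}
[3] (stable)
  S: {$,a,c,d}  A: {$,a,c,d}  B: {$,a,c,d}

FOLLOW(A) = ["$", "a", "c", "d"]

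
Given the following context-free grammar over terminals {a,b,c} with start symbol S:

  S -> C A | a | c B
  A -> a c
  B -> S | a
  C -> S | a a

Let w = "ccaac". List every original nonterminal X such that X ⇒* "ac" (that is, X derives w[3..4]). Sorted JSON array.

CNF form of G:
  S -> C A | T1 B | a
  A -> T0 T1
  B -> C A | T1 B | a
  C -> C A | T0 T0 | T1 B | a
  T0 -> a
  T1 -> c

Fill CYK table bottom-up (cells [i..j] with 3 ≤ i ≤ j ≤ 4 only):
  T[3,3] 'a' = {B,C,S,T0}  orig:{B,C,S}
  T[4,4] 'c' = {T1}  orig:{}
  T[3,4] 'ac' = {A}

Original NTs in T[3,4] deriving "ac": ["A"]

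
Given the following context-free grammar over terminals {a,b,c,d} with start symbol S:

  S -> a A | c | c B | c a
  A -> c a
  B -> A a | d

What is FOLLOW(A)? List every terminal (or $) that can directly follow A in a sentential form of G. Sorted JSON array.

FIRST sets, iterate to fixpoint:
round 1:
  A via A→c a: +{c}
  B via B→A a: +{c}
  B via B→d: +{d}
  S via S→a A: +{a}
  S via S→c: +{c}
  FIRST(S)={a,c}  FIRST(A)={c}  FIRST(B)={c,d}
round 2: done
  FIRST(S)={a,c}  FIRST(A)={c}  FIRST(B)={c,d}

FOLLOW sets:
initialize: $ ∈ FOLLOW(S)
round 1:
  B→A a: FOLLOW(A) ⊇ FIRST(a) = {a}; new: +{a}
  S→a A: FOLLOW(A) ⊇ FOLLOW(S) ⊇ {$}; new: +{$}
  S→c B: FOLLOW(B) ⊇ FOLLOW(S) ⊇ {$}; new: +{$}
  S: {$}  A: {$,a}  B: {$}
round 2: (no change)
  S: {$}  A: {$,a}  B: {$}

FOLLOW(A) = ["$", "a"]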